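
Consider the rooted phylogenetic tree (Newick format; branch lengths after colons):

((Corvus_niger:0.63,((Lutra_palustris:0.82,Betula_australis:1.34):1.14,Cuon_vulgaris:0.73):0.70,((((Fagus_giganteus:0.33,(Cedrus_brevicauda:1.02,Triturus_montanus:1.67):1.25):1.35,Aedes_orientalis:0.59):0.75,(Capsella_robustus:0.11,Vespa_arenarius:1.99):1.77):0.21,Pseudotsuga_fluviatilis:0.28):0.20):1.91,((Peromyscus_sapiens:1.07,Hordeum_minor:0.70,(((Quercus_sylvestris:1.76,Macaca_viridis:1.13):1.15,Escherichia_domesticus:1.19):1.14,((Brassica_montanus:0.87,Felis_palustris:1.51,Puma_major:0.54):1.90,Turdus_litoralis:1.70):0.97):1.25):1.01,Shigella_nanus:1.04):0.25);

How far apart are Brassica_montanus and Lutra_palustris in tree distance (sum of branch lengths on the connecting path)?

The path runs Brassica_montanus → … → MRCA → … → Lutra_palustris; the MRCA is the root of the tree.
Branch lengths along that path: 0.87 + 1.90 + 0.97 + 1.25 + 1.01 + 0.25 + 1.91 + 0.70 + 1.14 + 0.82 = 10.82.

10.82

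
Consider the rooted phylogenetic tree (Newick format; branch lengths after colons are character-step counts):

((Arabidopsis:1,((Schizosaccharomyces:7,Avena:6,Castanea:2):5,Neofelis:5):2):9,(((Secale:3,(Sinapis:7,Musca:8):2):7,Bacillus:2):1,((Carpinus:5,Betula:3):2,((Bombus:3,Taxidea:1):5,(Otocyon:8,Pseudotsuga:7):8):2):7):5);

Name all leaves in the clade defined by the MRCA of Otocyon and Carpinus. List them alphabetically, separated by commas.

Betula, Bombus, Carpinus, Otocyon, Pseudotsuga, Taxidea

Tracing Otocyon: it sits inside (Otocyon,Pseudotsuga).
Tracing Carpinus: it sits inside (Carpinus,Betula).
The smallest clade enclosing both is ((Carpinus,Betula),((Bombus,Taxidea),(Otocyon,Pseudotsuga))); the answer is its 6 terminal taxa in alphabetical order.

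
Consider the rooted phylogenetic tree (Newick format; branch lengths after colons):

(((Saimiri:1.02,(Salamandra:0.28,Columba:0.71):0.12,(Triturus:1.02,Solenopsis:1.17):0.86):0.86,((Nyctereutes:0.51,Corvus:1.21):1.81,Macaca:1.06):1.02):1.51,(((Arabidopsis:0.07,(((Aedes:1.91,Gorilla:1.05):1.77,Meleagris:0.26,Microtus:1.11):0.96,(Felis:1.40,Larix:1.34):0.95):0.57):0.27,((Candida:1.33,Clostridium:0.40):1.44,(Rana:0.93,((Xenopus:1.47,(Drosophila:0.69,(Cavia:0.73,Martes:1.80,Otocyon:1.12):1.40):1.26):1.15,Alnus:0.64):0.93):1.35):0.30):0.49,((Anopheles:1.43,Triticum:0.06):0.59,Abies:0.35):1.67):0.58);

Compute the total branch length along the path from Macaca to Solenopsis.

The path runs Macaca → … → MRCA → … → Solenopsis; the MRCA is the node subtending ((Saimiri,(Salamandra,Columba),(Triturus,Solenopsis)),((Nyctereutes,Corvus),Macaca)).
Branch lengths along that path: 1.06 + 1.02 + 0.86 + 0.86 + 1.17 = 4.97.

4.97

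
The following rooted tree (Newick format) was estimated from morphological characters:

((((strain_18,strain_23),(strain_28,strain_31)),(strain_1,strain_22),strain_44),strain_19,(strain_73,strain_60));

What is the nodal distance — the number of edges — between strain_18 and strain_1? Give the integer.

The MRCA of strain_18 and strain_1 is the node subtending (((strain_18,strain_23),(strain_28,strain_31)),(strain_1,strain_22),strain_44).
From strain_18 up to that node: 3 branches. From strain_1 up to the same node: 2 branches. Total: 3 + 2 = 5.

5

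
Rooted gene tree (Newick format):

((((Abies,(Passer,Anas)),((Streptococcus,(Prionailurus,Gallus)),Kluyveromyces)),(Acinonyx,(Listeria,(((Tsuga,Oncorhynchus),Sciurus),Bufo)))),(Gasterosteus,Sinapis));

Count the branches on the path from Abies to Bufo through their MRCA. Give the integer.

7

The MRCA of Abies and Bufo is the node subtending (((Abies,(Passer,Anas)),((Streptococcus,(Prionailurus,Gallus)),Kluyveromyces)),(Acinonyx,(Listeria,(((Tsuga,Oncorhynchus),Sciurus),Bufo)))).
From Abies up to that node: 3 branches. From Bufo up to the same node: 4 branches. Total: 3 + 4 = 7.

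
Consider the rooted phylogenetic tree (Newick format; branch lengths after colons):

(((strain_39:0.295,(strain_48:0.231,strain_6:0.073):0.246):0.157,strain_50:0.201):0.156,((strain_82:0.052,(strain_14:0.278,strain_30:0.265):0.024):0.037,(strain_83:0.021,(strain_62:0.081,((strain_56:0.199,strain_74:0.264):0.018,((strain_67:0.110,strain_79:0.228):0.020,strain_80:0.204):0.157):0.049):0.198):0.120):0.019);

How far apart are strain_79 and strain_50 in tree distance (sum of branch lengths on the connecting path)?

1.148

The path runs strain_79 → … → MRCA → … → strain_50; the MRCA is the root of the tree.
Branch lengths along that path: 0.228 + 0.020 + 0.157 + 0.049 + 0.198 + 0.120 + 0.019 + 0.156 + 0.201 = 1.148.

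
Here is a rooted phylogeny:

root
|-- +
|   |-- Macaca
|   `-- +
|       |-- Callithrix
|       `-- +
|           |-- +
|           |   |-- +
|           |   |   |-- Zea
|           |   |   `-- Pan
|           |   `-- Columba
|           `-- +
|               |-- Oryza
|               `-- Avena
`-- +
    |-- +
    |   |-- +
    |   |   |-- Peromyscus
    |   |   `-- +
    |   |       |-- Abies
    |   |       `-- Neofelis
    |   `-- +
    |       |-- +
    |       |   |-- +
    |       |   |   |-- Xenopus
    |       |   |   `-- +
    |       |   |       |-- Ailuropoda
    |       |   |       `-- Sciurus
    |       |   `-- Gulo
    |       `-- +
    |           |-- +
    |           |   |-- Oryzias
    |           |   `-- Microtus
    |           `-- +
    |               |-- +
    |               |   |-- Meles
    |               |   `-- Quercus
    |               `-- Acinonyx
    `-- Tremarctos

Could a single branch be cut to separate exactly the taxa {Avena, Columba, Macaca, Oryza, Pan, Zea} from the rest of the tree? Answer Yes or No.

The MRCA of the listed taxa subtends (Macaca,(Callithrix,(((Zea,Pan),Columba),(Oryza,Avena)))).
That clade also contains Callithrix, which is not in the proposed group, so the group is not monophyletic.

No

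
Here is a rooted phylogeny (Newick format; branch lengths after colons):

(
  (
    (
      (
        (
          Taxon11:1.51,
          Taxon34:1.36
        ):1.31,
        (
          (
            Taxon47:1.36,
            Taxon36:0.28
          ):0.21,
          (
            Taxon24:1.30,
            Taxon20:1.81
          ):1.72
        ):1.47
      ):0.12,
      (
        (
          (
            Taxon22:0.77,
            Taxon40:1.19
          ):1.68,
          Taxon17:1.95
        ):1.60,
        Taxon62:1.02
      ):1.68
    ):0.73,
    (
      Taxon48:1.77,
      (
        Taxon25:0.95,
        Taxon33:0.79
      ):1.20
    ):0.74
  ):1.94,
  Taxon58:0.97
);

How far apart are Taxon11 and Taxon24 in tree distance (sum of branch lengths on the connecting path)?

7.31

The path runs Taxon11 → … → MRCA → … → Taxon24; the MRCA is the node subtending ((Taxon11,Taxon34),((Taxon47,Taxon36),(Taxon24,Taxon20))).
Branch lengths along that path: 1.51 + 1.31 + 1.47 + 1.72 + 1.30 = 7.31.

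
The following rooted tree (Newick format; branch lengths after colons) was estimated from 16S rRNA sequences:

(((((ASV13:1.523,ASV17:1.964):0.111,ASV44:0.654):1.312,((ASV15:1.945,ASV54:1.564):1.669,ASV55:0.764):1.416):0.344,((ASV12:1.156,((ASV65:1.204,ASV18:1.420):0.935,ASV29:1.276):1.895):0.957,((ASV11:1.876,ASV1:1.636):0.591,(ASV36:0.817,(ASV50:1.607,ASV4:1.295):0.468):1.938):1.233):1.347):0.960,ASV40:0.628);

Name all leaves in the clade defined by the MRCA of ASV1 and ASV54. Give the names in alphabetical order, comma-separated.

Tracing ASV1: it sits inside (ASV11,ASV1).
Tracing ASV54: it sits inside (ASV15,ASV54).
The smallest clade enclosing both is ((((ASV13,ASV17),ASV44),((ASV15,ASV54),ASV55)),((ASV12,((ASV65,ASV18),ASV29)),((ASV11,ASV1),(ASV36,(ASV50,ASV4))))); the answer is its 15 terminal taxa in alphabetical order.

ASV1, ASV11, ASV12, ASV13, ASV15, ASV17, ASV18, ASV29, ASV36, ASV4, ASV44, ASV50, ASV54, ASV55, ASV65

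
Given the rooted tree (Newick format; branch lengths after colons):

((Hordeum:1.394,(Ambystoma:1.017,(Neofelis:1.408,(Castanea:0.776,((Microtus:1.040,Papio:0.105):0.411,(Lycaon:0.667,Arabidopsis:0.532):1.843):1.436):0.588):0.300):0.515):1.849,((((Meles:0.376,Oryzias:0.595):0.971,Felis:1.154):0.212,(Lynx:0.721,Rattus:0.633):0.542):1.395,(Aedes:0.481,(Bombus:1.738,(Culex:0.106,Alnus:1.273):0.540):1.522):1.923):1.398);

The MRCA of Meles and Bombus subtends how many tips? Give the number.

9

The MRCA of Meles and Bombus is the node subtending ((((Meles,Oryzias),Felis),(Lynx,Rattus)),(Aedes,(Bombus,(Culex,Alnus)))).
That clade contains 9 terminal taxa: Aedes, Alnus, Bombus, Culex, Felis, Lynx, Meles, Oryzias, Rattus.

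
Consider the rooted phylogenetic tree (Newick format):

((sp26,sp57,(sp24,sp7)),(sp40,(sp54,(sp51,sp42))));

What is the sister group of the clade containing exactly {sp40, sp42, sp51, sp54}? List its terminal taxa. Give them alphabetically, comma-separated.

The clade containing exactly {sp40, sp42, sp51, sp54} attaches directly to the root of the tree.
The other lineage descending from that same node — the sister group — is (sp26,sp57,(sp24,sp7)); its 4 tips in alphabetical order are the answer.

sp24, sp26, sp57, sp7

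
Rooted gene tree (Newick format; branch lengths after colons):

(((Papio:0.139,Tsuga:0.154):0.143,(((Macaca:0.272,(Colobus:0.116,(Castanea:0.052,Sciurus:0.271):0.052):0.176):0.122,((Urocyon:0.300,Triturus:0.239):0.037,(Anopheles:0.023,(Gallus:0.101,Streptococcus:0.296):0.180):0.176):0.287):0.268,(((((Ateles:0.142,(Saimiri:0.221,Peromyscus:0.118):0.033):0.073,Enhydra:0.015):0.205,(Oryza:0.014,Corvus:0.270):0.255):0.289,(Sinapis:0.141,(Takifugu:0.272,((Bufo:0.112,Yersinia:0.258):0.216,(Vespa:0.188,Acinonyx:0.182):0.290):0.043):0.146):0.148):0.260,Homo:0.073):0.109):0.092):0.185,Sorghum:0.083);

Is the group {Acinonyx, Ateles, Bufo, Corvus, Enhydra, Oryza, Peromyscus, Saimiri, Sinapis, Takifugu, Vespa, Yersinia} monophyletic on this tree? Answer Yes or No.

The most recent common ancestor of these taxa subtends ((((Ateles,(Saimiri,Peromyscus)),Enhydra),(Oryza,Corvus)),(Sinapis,(Takifugu,((Bufo,Yersinia),(Vespa,Acinonyx))))).
That clade has exactly 12 tips — every listed taxon and nothing else — so the group is monophyletic.

Yes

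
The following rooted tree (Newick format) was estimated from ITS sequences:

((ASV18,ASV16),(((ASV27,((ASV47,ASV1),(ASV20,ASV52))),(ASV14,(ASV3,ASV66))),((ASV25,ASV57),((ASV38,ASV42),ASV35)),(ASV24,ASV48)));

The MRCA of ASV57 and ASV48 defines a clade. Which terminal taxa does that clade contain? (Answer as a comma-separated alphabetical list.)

ASV1, ASV14, ASV20, ASV24, ASV25, ASV27, ASV3, ASV35, ASV38, ASV42, ASV47, ASV48, ASV52, ASV57, ASV66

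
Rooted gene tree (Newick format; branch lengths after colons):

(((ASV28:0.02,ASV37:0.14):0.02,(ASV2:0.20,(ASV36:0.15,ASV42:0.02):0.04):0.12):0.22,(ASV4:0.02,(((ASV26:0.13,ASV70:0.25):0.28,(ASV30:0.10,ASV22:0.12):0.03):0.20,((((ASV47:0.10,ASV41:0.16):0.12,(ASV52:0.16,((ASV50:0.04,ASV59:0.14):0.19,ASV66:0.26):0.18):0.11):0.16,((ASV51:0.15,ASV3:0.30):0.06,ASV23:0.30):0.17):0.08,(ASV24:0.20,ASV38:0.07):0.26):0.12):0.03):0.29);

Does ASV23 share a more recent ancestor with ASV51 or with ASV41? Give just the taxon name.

The MRCA of ASV23 and ASV51 subtends ((ASV51,ASV3),ASV23) (3 taxa).
The MRCA of ASV23 and ASV41 subtends (((ASV47,ASV41),(ASV52,((ASV50,ASV59),ASV66))),((ASV51,ASV3),ASV23)) (9 taxa).
The first is nested inside the second, so ASV23 shares a more recent common ancestor with ASV51.

ASV51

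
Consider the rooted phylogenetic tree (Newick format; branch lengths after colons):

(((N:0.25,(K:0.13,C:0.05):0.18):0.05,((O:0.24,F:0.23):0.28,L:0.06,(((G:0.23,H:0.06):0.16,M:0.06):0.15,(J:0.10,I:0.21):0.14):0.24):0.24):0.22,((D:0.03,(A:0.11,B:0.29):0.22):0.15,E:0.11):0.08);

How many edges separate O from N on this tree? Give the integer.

The MRCA of O and N is the node subtending ((N,(K,C)),((O,F),L,(((G,H),M),(J,I)))).
From O up to that node: 3 branches. From N up to the same node: 2 branches. Total: 3 + 2 = 5.

5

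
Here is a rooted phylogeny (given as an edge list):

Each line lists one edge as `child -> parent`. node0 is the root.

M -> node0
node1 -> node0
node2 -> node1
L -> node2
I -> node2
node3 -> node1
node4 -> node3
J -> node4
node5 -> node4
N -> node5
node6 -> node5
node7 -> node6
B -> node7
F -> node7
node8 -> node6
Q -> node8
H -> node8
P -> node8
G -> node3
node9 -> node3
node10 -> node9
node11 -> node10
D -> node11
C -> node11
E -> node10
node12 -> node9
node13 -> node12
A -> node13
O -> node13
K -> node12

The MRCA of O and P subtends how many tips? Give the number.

14

The MRCA of O and P is the node subtending ((J,(N,((B,F),(Q,H,P)))),G,(((D,C),E),((A,O),K))).
That clade contains 14 terminal taxa: A, B, C, D, E, F, G, H, J, K, N, O, P, Q.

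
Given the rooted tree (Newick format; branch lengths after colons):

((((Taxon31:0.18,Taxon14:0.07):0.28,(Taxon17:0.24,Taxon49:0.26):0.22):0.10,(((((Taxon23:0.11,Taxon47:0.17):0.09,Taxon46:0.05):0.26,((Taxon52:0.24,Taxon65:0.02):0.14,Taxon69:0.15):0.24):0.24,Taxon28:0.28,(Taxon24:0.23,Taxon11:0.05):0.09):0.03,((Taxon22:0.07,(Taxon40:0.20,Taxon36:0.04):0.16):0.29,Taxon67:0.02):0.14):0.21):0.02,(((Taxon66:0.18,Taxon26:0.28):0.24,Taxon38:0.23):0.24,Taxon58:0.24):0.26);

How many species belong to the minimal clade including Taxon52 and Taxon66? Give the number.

21

The MRCA of Taxon52 and Taxon66 is the root, so the clade is the entire tree.
That clade contains 21 terminal taxa: Taxon11, Taxon14, Taxon17, Taxon22, Taxon23, Taxon24, Taxon26, Taxon28, Taxon31, Taxon36, Taxon38, Taxon40, Taxon46, Taxon47, Taxon49, Taxon52, Taxon58, Taxon65, Taxon66, Taxon67, Taxon69.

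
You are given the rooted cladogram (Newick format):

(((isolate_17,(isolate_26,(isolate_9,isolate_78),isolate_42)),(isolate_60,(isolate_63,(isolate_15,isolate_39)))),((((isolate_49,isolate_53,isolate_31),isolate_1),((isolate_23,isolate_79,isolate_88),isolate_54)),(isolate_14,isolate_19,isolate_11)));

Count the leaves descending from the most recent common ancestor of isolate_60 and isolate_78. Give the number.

9

The MRCA of isolate_60 and isolate_78 is the node subtending ((isolate_17,(isolate_26,(isolate_9,isolate_78),isolate_42)),(isolate_60,(isolate_63,(isolate_15,isolate_39)))).
That clade contains 9 terminal taxa: isolate_15, isolate_17, isolate_26, isolate_39, isolate_42, isolate_60, isolate_63, isolate_78, isolate_9.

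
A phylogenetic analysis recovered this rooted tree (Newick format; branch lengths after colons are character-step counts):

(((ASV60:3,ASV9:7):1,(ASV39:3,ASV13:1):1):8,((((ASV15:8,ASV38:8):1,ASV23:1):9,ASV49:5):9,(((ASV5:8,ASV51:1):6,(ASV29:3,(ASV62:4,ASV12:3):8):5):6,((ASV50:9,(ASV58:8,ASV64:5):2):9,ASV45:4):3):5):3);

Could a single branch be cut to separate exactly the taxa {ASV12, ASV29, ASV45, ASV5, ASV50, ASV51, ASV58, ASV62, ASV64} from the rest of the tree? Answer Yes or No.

Yes

The most recent common ancestor of these taxa subtends (((ASV5,ASV51),(ASV29,(ASV62,ASV12))),((ASV50,(ASV58,ASV64)),ASV45)).
That clade has exactly 9 tips — every listed taxon and nothing else — so the group is monophyletic.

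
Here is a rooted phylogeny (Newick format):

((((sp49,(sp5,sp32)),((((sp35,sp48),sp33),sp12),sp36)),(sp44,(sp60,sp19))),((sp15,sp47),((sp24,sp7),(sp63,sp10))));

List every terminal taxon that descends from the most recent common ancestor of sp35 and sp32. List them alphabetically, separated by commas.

Tracing sp35: it sits inside (sp35,sp48).
Tracing sp32: it sits inside (sp5,sp32).
The smallest clade enclosing both is ((sp49,(sp5,sp32)),((((sp35,sp48),sp33),sp12),sp36)); the answer is its 8 terminal taxa in alphabetical order.

sp12, sp32, sp33, sp35, sp36, sp48, sp49, sp5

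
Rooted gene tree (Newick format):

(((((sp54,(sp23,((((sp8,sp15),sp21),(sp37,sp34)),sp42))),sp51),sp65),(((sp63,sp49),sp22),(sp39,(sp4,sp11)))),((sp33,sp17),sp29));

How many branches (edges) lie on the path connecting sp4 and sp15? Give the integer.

13

The MRCA of sp4 and sp15 is the node subtending ((((sp54,(sp23,((((sp8,sp15),sp21),(sp37,sp34)),sp42))),sp51),sp65),(((sp63,sp49),sp22),(sp39,(sp4,sp11)))).
From sp4 up to that node: 4 branches. From sp15 up to the same node: 9 branches. Total: 4 + 9 = 13.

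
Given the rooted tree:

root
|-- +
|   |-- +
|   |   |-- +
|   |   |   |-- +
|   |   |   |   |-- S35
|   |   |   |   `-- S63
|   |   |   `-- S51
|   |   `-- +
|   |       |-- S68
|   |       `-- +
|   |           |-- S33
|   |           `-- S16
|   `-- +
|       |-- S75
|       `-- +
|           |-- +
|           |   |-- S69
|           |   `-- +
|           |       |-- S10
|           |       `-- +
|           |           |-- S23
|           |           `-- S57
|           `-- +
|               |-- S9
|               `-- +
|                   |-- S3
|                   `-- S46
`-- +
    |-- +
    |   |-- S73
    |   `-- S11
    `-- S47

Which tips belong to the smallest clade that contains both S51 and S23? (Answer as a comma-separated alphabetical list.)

Tracing S51: it sits inside ((S35,S63),S51).
Tracing S23: it sits inside (S23,S57).
The smallest clade enclosing both is ((((S35,S63),S51),(S68,(S33,S16))),(S75,((S69,(S10,(S23,S57))),(S9,(S3,S46))))); the answer is its 14 terminal taxa in alphabetical order.

S10, S16, S23, S3, S33, S35, S46, S51, S57, S63, S68, S69, S75, S9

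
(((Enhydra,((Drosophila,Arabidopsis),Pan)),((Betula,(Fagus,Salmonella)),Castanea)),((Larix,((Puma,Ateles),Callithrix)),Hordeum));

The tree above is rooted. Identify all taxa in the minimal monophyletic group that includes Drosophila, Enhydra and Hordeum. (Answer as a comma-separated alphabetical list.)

Tracing Drosophila: it sits inside (Drosophila,Arabidopsis).
Tracing Enhydra: it sits inside (Enhydra,((Drosophila,Arabidopsis),Pan)).
Tracing Hordeum: it sits inside ((Larix,((Puma,Ateles),Callithrix)),Hordeum).
The smallest clade enclosing all 3 is the whole tree (their MRCA is the root), so the answer is all 13 tips in alphabetical order.

Arabidopsis, Ateles, Betula, Callithrix, Castanea, Drosophila, Enhydra, Fagus, Hordeum, Larix, Pan, Puma, Salmonella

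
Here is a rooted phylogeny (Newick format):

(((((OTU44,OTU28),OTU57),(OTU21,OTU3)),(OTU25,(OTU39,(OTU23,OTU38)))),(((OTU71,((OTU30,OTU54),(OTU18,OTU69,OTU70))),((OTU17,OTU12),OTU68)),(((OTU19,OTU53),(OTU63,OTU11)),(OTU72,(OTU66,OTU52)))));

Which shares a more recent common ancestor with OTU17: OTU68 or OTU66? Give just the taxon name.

The MRCA of OTU17 and OTU68 subtends ((OTU17,OTU12),OTU68) (3 taxa).
The MRCA of OTU17 and OTU66 subtends (((OTU71,((OTU30,OTU54),(OTU18,OTU69,OTU70))),((OTU17,OTU12),OTU68)),(((OTU19,OTU53),(OTU63,OTU11)),(OTU72,(OTU66,OTU52)))) (16 taxa).
The first is nested inside the second, so OTU17 shares a more recent common ancestor with OTU68.

OTU68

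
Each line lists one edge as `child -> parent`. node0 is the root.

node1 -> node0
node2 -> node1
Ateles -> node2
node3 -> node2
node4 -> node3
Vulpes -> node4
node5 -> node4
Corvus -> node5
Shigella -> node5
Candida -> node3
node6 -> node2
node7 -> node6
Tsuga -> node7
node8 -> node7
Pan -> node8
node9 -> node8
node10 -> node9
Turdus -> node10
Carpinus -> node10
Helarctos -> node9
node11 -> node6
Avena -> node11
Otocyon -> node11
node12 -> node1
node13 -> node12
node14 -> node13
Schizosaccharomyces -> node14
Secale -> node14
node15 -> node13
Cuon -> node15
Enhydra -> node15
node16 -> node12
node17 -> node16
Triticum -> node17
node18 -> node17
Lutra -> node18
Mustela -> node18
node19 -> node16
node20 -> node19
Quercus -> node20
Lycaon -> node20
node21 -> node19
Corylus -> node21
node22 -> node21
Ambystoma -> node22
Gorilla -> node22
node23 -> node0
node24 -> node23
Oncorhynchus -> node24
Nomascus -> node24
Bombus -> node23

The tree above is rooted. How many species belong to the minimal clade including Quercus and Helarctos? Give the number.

24

The MRCA of Quercus and Helarctos is the node subtending ((Ateles,((Vulpes,(Corvus,Shigella)),Candida),((Tsuga,(Pan,((Turdus,Carpinus),Helarctos))),(Avena,Otocyon))),(((Schizosaccharomyces,Secale),(Cuon,Enhydra)),((Triticum,(Lutra,Mustela)),((Quercus,Lycaon),(Corylus,(Ambystoma,Gorilla)))))).
That clade contains 24 terminal taxa: Ambystoma, Ateles, Avena, Candida, Carpinus, Corvus, Corylus, Cuon, Enhydra, Gorilla, Helarctos, Lutra, Lycaon, Mustela, Otocyon, Pan, Quercus, Schizosaccharomyces, Secale, Shigella, Triticum, Tsuga, Turdus, Vulpes.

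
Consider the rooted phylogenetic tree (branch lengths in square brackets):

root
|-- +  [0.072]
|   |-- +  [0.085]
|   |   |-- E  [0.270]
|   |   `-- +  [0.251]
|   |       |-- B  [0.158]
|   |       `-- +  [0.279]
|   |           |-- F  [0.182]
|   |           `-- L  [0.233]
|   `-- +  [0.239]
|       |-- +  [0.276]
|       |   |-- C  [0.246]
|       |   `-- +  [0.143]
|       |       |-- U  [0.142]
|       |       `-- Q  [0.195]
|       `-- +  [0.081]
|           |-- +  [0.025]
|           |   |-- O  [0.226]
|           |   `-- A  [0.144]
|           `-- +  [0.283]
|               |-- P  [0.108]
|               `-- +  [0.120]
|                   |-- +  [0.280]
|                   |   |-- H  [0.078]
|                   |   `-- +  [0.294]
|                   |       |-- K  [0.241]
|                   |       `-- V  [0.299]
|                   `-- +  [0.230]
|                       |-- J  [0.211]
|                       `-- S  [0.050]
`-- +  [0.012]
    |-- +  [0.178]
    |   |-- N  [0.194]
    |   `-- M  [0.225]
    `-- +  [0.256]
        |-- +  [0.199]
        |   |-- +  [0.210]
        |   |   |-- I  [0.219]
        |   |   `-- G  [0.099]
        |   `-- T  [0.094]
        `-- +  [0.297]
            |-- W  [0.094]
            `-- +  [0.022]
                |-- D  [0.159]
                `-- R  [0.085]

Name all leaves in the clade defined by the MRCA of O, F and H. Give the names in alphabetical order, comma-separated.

A, B, C, E, F, H, J, K, L, O, P, Q, S, U, V

Tracing O: it sits inside (O,A).
Tracing F: it sits inside (F,L).
Tracing H: it sits inside (H,(K,V)).
The smallest clade enclosing all 3 is ((E,(B,(F,L))),((C,(U,Q)),((O,A),(P,((H,(K,V)),(J,S)))))); the answer is its 15 terminal taxa in alphabetical order.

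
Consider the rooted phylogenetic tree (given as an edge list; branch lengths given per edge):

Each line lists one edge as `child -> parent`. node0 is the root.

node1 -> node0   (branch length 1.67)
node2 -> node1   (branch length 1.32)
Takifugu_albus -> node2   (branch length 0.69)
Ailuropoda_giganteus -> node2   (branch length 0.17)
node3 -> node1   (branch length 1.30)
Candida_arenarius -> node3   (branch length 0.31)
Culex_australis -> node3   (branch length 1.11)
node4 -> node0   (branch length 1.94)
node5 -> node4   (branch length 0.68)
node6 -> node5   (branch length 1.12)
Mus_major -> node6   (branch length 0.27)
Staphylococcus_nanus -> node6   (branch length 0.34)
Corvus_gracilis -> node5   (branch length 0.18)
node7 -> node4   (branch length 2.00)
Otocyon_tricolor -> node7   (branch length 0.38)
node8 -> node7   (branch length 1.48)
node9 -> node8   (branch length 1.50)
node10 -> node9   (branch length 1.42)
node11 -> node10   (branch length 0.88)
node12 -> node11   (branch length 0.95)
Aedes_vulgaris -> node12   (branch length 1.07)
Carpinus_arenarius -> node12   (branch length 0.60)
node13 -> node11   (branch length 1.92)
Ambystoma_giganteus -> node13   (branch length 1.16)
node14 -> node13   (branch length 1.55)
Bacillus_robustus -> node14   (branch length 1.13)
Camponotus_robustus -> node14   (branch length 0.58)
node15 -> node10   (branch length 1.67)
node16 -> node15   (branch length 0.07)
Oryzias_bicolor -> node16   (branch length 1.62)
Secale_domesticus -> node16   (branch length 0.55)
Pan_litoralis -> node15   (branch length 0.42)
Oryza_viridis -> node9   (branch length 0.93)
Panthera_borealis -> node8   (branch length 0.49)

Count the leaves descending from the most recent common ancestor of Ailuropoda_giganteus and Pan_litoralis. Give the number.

18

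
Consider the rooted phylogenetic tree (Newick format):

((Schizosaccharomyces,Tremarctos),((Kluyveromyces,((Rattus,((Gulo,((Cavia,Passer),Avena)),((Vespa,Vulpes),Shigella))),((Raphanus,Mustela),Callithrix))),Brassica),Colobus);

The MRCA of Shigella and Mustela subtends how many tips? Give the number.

11

The MRCA of Shigella and Mustela is the node subtending ((Rattus,((Gulo,((Cavia,Passer),Avena)),((Vespa,Vulpes),Shigella))),((Raphanus,Mustela),Callithrix)).
That clade contains 11 terminal taxa: Avena, Callithrix, Cavia, Gulo, Mustela, Passer, Raphanus, Rattus, Shigella, Vespa, Vulpes.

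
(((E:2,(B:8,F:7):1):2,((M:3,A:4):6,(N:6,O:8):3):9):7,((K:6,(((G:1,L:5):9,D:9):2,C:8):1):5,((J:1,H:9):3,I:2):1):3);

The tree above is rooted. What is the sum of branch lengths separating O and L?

The path runs O → … → MRCA → … → L; the MRCA is the root of the tree.
Branch lengths along that path: 8 + 3 + 9 + 7 + 3 + 5 + 1 + 2 + 9 + 5 = 52.

52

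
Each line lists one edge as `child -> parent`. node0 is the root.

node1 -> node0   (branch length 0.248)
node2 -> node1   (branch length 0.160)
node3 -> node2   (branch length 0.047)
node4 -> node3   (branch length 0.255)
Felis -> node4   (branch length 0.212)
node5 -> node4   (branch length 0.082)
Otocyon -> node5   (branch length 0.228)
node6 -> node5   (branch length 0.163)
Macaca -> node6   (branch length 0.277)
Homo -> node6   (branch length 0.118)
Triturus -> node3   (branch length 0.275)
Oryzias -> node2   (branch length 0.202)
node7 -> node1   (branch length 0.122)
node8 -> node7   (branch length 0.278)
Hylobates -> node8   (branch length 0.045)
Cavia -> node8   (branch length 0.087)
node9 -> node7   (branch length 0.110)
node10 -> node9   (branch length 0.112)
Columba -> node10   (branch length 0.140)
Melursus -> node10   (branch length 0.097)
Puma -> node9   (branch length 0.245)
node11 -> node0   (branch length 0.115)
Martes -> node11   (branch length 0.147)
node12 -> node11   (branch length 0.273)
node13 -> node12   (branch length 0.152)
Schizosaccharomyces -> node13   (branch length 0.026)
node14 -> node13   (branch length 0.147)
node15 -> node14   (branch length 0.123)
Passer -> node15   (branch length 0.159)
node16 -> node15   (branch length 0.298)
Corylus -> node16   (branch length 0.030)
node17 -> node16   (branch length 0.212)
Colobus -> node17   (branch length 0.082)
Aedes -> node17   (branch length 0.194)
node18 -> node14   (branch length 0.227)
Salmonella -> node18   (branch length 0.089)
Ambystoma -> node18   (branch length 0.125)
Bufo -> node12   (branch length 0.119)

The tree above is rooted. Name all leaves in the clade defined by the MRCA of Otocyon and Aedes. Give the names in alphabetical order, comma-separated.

Tracing Otocyon: it sits inside (Otocyon,(Macaca,Homo)).
Tracing Aedes: it sits inside (Colobus,Aedes).
The smallest clade enclosing both is the whole tree (their MRCA is the root), so the answer is all 20 tips in alphabetical order.

Aedes, Ambystoma, Bufo, Cavia, Colobus, Columba, Corylus, Felis, Homo, Hylobates, Macaca, Martes, Melursus, Oryzias, Otocyon, Passer, Puma, Salmonella, Schizosaccharomyces, Triturus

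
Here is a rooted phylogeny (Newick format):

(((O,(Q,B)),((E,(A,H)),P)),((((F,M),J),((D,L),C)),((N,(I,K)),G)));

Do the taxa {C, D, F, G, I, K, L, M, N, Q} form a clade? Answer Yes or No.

The MRCA of the listed taxa is the root, so the smallest clade containing them is the whole tree.
That clade also contains A, B, E, H, J, O, P, which are not in the proposed group, so the group is not monophyletic.

No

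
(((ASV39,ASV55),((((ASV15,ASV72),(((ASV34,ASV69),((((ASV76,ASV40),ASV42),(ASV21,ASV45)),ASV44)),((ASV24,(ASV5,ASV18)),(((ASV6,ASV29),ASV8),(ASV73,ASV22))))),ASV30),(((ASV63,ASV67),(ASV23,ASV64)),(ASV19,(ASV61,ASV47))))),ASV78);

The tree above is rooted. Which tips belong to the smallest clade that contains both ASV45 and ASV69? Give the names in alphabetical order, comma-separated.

Tracing ASV45: it sits inside (ASV21,ASV45).
Tracing ASV69: it sits inside (ASV34,ASV69).
The smallest clade enclosing both is ((ASV34,ASV69),((((ASV76,ASV40),ASV42),(ASV21,ASV45)),ASV44)); the answer is its 8 terminal taxa in alphabetical order.

ASV21, ASV34, ASV40, ASV42, ASV44, ASV45, ASV69, ASV76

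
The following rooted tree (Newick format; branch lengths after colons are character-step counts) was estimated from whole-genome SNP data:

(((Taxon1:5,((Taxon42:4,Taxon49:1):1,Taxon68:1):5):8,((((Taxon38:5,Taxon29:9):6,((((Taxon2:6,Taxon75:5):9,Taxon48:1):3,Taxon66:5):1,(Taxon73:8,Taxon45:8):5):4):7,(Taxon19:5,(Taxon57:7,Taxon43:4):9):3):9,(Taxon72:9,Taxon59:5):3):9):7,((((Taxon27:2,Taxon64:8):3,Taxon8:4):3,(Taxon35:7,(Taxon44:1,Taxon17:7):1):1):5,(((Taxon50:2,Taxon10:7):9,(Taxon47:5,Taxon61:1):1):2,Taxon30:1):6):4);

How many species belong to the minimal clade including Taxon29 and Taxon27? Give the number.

28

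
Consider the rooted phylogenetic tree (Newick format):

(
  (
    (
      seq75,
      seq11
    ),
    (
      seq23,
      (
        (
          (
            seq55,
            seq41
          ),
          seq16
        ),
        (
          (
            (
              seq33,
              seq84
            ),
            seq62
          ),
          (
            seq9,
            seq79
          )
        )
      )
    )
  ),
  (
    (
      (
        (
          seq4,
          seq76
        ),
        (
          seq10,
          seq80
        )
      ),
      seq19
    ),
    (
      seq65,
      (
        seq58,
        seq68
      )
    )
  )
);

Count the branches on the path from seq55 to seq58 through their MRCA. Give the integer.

10

The MRCA of seq55 and seq58 is the root of the tree.
From seq55 up to that node: 6 branches. From seq58 up to the same node: 4 branches. Total: 6 + 4 = 10.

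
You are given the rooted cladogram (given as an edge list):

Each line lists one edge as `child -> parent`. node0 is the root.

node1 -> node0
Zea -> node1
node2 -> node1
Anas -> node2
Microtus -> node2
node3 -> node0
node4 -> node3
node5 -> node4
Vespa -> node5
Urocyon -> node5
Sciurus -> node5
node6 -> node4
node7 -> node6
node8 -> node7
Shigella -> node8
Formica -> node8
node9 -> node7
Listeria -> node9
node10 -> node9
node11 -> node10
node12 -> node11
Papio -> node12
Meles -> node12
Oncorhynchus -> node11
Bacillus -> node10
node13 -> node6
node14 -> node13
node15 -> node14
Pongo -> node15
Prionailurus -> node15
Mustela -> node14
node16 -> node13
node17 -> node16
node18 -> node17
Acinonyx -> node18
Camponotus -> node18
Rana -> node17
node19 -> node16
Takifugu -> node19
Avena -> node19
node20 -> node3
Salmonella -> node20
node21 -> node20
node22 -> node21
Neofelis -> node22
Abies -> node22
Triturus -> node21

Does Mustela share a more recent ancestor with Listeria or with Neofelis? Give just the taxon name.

The MRCA of Mustela and Listeria subtends (((Shigella,Formica),(Listeria,(((Papio,Meles),Oncorhynchus),Bacillus))),(((Pongo,Prionailurus),Mustela),(((Acinonyx,Camponotus),Rana),(Takifugu,Avena)))) (15 taxa).
The MRCA of Mustela and Neofelis subtends (((Vespa,Urocyon,Sciurus),(((Shigella,Formica),(Listeria,(((Papio,Meles),Oncorhynchus),Bacillus))),(((Pongo,Prionailurus),Mustela),(((Acinonyx,Camponotus),Rana),(Takifugu,Avena))))),(Salmonella,((Neofelis,Abies),Triturus))) (22 taxa).
The first is nested inside the second, so Mustela shares a more recent common ancestor with Listeria.

Listeria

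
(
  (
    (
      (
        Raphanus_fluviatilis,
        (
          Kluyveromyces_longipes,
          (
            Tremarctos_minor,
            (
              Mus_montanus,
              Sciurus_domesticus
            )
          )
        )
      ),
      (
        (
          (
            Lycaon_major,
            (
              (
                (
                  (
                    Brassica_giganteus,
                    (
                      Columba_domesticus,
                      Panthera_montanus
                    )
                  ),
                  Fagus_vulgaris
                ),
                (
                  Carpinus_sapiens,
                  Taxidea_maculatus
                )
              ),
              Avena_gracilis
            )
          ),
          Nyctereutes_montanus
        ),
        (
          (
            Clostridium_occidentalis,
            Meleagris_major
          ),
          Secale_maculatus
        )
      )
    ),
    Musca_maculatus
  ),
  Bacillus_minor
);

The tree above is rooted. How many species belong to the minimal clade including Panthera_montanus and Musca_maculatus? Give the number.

18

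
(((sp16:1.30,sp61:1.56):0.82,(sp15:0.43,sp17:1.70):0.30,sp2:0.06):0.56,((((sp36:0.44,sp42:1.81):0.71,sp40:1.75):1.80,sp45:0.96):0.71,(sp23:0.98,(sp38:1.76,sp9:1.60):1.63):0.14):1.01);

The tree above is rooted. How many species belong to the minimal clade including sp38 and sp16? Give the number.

The MRCA of sp38 and sp16 is the root, so the clade is the entire tree.
That clade contains 12 terminal taxa: sp15, sp16, sp17, sp2, sp23, sp36, sp38, sp40, sp42, sp45, sp61, sp9.

12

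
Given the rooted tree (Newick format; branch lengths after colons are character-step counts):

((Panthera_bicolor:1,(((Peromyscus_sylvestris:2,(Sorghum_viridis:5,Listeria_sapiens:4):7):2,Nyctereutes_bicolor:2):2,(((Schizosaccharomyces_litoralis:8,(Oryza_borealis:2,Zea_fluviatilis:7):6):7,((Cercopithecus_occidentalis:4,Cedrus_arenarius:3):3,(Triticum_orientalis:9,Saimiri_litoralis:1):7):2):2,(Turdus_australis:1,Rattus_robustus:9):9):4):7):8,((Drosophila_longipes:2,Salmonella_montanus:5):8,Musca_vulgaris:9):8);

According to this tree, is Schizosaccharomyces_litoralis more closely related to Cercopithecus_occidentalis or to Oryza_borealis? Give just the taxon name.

The MRCA of Schizosaccharomyces_litoralis and Oryza_borealis subtends (Schizosaccharomyces_litoralis,(Oryza_borealis,Zea_fluviatilis)) (3 taxa).
The MRCA of Schizosaccharomyces_litoralis and Cercopithecus_occidentalis subtends ((Schizosaccharomyces_litoralis,(Oryza_borealis,Zea_fluviatilis)),((Cercopithecus_occidentalis,Cedrus_arenarius),(Triticum_orientalis,Saimiri_litoralis))) (7 taxa).
The first is nested inside the second, so Schizosaccharomyces_litoralis shares a more recent common ancestor with Oryza_borealis.

Oryza_borealis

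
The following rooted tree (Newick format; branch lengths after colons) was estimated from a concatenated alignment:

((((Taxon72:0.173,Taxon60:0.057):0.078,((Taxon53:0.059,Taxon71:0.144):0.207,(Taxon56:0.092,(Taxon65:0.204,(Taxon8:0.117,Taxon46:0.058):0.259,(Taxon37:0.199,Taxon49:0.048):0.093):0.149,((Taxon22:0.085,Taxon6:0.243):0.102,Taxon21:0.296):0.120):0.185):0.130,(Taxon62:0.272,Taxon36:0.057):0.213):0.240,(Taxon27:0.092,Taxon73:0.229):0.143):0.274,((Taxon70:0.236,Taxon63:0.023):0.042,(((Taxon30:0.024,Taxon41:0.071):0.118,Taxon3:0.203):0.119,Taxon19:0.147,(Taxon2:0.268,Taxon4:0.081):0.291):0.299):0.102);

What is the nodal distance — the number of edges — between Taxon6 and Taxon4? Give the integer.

11

The MRCA of Taxon6 and Taxon4 is the root of the tree.
From Taxon6 up to that node: 7 branches. From Taxon4 up to the same node: 4 branches. Total: 7 + 4 = 11.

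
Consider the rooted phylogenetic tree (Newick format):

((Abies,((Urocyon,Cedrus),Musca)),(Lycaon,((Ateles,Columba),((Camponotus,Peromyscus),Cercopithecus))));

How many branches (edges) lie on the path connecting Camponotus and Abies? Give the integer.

7

The MRCA of Camponotus and Abies is the root of the tree.
From Camponotus up to that node: 5 branches. From Abies up to the same node: 2 branches. Total: 5 + 2 = 7.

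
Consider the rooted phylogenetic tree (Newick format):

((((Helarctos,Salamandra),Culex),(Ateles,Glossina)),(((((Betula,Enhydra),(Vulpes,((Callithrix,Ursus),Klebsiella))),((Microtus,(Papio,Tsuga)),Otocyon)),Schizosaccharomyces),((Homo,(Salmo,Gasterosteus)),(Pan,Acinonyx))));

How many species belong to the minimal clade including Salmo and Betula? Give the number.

The MRCA of Salmo and Betula is the node subtending (((((Betula,Enhydra),(Vulpes,((Callithrix,Ursus),Klebsiella))),((Microtus,(Papio,Tsuga)),Otocyon)),Schizosaccharomyces),((Homo,(Salmo,Gasterosteus)),(Pan,Acinonyx))).
That clade contains 16 terminal taxa: Acinonyx, Betula, Callithrix, Enhydra, Gasterosteus, Homo, Klebsiella, Microtus, Otocyon, Pan, Papio, Salmo, Schizosaccharomyces, Tsuga, Ursus, Vulpes.

16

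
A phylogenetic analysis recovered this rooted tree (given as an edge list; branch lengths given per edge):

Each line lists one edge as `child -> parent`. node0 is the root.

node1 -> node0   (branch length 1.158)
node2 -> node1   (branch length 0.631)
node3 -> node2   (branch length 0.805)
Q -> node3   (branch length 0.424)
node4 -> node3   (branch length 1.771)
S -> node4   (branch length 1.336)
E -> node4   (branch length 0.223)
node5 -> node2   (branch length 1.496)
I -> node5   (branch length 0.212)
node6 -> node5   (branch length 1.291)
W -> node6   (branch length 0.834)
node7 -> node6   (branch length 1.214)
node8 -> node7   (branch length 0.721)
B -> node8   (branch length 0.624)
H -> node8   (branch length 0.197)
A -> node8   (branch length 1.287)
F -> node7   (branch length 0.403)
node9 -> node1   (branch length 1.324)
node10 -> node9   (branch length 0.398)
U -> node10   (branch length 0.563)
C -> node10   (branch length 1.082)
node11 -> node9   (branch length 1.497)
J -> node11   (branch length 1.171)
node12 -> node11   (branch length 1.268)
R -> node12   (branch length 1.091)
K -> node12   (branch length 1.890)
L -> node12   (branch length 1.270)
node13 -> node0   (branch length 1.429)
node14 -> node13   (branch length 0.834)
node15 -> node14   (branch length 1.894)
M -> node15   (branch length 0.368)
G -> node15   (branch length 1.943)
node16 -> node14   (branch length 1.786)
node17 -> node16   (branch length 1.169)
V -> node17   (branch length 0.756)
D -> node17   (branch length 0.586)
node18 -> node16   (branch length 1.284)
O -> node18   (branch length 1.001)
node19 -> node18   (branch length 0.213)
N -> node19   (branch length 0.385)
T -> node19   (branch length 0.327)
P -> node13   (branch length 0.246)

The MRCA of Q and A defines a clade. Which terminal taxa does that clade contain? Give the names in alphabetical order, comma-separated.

A, B, E, F, H, I, Q, S, W

Tracing Q: it sits inside (Q,(S,E)).
Tracing A: it sits inside (B,H,A).
The smallest clade enclosing both is ((Q,(S,E)),(I,(W,((B,H,A),F)))); the answer is its 9 terminal taxa in alphabetical order.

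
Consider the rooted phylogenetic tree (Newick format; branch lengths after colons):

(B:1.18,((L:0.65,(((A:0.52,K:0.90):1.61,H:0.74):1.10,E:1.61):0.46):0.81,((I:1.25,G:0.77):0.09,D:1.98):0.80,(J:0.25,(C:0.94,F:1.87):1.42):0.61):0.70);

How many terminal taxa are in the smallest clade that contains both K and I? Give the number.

The MRCA of K and I is the node subtending ((L,(((A,K),H),E)),((I,G),D),(J,(C,F))).
That clade contains 11 terminal taxa: A, C, D, E, F, G, H, I, J, K, L.

11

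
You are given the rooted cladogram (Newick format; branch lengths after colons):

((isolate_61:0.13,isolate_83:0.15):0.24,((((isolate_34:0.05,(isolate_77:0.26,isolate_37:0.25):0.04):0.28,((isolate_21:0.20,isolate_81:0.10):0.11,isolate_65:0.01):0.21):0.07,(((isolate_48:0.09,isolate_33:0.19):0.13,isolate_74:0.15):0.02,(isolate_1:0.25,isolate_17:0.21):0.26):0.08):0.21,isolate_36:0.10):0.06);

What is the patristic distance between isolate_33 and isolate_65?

0.71

The path runs isolate_33 → … → MRCA → … → isolate_65; the MRCA is the node subtending (((isolate_34,(isolate_77,isolate_37)),((isolate_21,isolate_81),isolate_65)),(((isolate_48,isolate_33),isolate_74),(isolate_1,isolate_17))).
Branch lengths along that path: 0.19 + 0.13 + 0.02 + 0.08 + 0.07 + 0.21 + 0.01 = 0.71.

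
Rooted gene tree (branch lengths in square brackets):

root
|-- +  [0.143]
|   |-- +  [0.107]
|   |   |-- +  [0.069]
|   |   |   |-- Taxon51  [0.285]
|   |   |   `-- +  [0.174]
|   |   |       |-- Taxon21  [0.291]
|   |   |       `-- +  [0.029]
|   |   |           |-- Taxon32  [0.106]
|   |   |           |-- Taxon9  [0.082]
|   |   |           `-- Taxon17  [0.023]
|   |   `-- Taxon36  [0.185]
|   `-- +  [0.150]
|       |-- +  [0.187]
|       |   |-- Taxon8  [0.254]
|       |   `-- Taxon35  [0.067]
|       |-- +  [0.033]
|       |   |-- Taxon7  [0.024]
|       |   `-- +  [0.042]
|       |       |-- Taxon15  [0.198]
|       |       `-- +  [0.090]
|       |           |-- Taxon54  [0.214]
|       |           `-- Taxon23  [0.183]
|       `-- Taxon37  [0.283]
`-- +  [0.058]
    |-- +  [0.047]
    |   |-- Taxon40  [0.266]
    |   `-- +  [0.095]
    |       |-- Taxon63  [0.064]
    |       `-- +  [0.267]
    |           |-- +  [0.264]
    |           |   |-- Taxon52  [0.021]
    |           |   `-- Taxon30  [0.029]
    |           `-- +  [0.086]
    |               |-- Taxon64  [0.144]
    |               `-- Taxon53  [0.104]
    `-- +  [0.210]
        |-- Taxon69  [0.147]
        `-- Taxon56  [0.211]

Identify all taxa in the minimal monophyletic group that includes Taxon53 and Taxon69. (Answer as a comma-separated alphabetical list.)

Tracing Taxon53: it sits inside (Taxon64,Taxon53).
Tracing Taxon69: it sits inside (Taxon69,Taxon56).
The smallest clade enclosing both is ((Taxon40,(Taxon63,((Taxon52,Taxon30),(Taxon64,Taxon53)))),(Taxon69,Taxon56)); the answer is its 8 terminal taxa in alphabetical order.

Taxon30, Taxon40, Taxon52, Taxon53, Taxon56, Taxon63, Taxon64, Taxon69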